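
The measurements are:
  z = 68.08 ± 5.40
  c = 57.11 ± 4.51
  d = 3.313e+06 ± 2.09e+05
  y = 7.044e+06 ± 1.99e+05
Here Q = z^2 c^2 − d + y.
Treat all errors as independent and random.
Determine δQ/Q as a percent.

18.0%

Let p = z^2·c^2 = 1.512e+07. δp/p = √((2·δz/z)² + (2·δc/c)²) = √(0.0252 + 0.0249) = 0.224, so δp = 3.38e+06.
Q = p − d + y: δQ = √(δp² + δd² + δy²) = √(1.15e+13 + 4.37e+10 + 3.96e+10) = 3.4e+06
Q = 1.885e+07, so δQ/Q = 3.4e+06/1.885e+07 = 0.180.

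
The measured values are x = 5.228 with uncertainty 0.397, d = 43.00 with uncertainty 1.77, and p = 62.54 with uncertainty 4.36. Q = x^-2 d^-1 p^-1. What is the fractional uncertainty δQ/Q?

0.172

Since Q is a product/quotient, work with relative uncertainties:
  (-2·δx/x)² = (-2×0.0759)² = 0.0231;  (-1·δd/d)² = (-1×0.0412)² = 0.00169;  (-1·δp/p)² = (-1×0.0697)² = 0.00486
δQ/Q = √(0.0296) = 0.172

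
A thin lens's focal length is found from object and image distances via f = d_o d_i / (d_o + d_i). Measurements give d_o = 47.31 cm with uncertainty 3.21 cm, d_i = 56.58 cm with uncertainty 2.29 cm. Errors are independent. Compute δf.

1.06 cm

∂f/∂d_o = (d_i/(d_o+d_i))² = 0.297;  ∂f/∂d_i = (d_o/(d_o+d_i))² = 0.207
δf = √((∂f/∂d_o · δd_o)² + (∂f/∂d_i · δd_i)²) = √(0.906 + 0.226) = 1.06 cm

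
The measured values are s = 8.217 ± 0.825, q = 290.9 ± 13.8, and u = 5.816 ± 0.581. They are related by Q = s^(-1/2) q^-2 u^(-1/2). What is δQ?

Each factor contributes (exponent × relative error)² to (δQ/Q)²:
  (−½·δs/s)² = (-0.5×0.100)² = 0.00252;  (-2·δq/q)² = (-2×0.0474)² = 0.00900;  (−½·δu/u)² = (-0.5×0.0999)² = 0.00249
δQ/Q = √(0.0140) = 0.118
Q = 1.709e-06, so δQ = 0.118 × 1.709e-06 = 2.02e-07.

2.02e-07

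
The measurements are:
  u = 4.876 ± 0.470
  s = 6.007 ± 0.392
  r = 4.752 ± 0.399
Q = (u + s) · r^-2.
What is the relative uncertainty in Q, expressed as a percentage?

Let w = u + s = 10.88. δw = √(δu² + δs²) = √(0.221 + 0.154) = 0.612, so δw/w = 0.0562.
Q is then a monomial in w, r:
δQ/Q = √((δw/w)² + (-2·δr/r)²) = √(0.00316 + 0.0282) = 0.177

17.7%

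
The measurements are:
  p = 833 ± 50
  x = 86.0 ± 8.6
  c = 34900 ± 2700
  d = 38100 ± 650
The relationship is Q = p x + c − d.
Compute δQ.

8800

Let w = p·x = 71600. δw/w = √((1·δp/p)² + (1·δx/x)²) = √(0.00360 + 0.0100) = 0.117, so δw = 8360.
Q = w + c − d: δQ = √(δw² + δc² + δd²) = √(6.98e+07 + 7.29e+06 + 4.22e+05) = 8800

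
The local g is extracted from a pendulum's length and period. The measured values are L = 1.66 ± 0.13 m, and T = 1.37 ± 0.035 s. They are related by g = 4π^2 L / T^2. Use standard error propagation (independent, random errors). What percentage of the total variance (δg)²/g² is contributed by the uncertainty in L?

70.1%

(δg/g)² = (1·δL/L)² + (-2·δT/T)²
  L term: (1×0.0783)² = 0.00613
  T term: (-2×0.0255)² = 0.00261
Total = 0.00874. Share from L = 0.00613/0.00874 = 0.701.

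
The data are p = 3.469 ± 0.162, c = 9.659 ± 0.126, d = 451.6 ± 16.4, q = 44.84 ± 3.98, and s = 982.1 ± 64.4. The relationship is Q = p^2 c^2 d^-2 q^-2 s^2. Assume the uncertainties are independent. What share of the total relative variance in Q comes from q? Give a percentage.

(δQ/Q)² = (2·δp/p)² + (2·δc/c)² + (-2·δd/d)² + (-2·δq/q)² + (2·δs/s)²
  p term: (2×0.0467)² = 0.00872
  c term: (2×0.0130)² = 0.000681
  d term: (-2×0.0363)² = 0.00528
  q term: (-2×0.0888)² = 0.0315
  s term: (2×0.0656)² = 0.0172
Total = 0.0634. Share from q = 0.0315/0.0634 = 0.497.

49.7%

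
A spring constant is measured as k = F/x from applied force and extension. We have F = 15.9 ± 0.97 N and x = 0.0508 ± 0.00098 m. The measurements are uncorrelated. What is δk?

20.0 N/m

Products/powers → add relative errors in quadrature, weighted by exponent:
  (1·δF/F)² = (1×0.0610)² = 0.00372;  (-1·δx/x)² = (-1×0.0193)² = 0.000372
δk/k = √(0.00409) = 0.0640
k = 313 N/m, so δk = 0.0640 × 313 = 20.0 N/m.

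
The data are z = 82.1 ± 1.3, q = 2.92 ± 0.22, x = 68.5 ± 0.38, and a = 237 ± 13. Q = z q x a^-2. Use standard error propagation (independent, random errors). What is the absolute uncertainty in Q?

0.0392

Since Q is a product/quotient, work with relative uncertainties:
  (1·δz/z)² = (1×0.0158)² = 0.000251;  (1·δq/q)² = (1×0.0753)² = 0.00568;  (1·δx/x)² = (1×0.00555)² = 3.08e-05;  (-2·δa/a)² = (-2×0.0549)² = 0.0120
δQ/Q = √(0.0180) = 0.134
Q = 0.292, so δQ = 0.134 × 0.292 = 0.0392.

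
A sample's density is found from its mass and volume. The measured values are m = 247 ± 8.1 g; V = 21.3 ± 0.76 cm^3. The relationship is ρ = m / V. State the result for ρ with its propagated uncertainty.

11.6 ± 0.562 g/cm^3

Each factor contributes (exponent × relative error)² to (δρ/ρ)²:
  (1·δm/m)² = (1×0.0328)² = 0.00108;  (-1·δV/V)² = (-1×0.0357)² = 0.00127
δρ/ρ = √(0.00235) = 0.0485
ρ = 11.6 g/cm^3, so δρ = 0.0485 × 11.6 = 0.562 g/cm^3.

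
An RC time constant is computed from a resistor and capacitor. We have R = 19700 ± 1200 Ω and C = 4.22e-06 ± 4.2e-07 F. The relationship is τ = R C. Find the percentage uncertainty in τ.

Each factor contributes (exponent × relative error)² to (δτ/τ)²:
  (1·δR/R)² = (1×0.0609)² = 0.00371;  (1·δC/C)² = (1×0.0995)² = 0.00991
δτ/τ = √(0.0136) = 0.117

11.7%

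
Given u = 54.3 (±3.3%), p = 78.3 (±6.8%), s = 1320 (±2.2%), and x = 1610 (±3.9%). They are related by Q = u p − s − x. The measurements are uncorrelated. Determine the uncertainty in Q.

329

Let w = u·p = 4250. δw/w = √((1·δu/u)² + (1·δp/p)²) = √(0.00109 + 0.00462) = 0.0756, so δw = 321.
Q = w − s − x: δQ = √(δw² + δs² + δx²) = √(1.03e+05 + 843 + 3940) = 329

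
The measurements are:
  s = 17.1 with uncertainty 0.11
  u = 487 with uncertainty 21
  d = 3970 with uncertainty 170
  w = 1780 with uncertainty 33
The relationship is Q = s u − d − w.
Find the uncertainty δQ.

402

Let p = s·u = 8330. δp/p = √((1·δs/s)² + (1·δu/u)²) = √(4.14e-05 + 0.00186) = 0.0436, so δp = 363.
Q = p − d − w: δQ = √(δp² + δd² + δw²) = √(1.32e+05 + 28900 + 1090) = 402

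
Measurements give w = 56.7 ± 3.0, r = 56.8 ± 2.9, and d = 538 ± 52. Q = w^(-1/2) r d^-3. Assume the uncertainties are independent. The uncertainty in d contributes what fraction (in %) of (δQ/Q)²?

96.2%

(δQ/Q)² = (−½·δw/w)² + (1·δr/r)² + (-3·δd/d)²
  w term: (-0.5×0.0529)² = 0.000700
  r term: (1×0.0511)² = 0.00261
  d term: (-3×0.0967)² = 0.0841
Total = 0.0874. Share from d = 0.0841/0.0874 = 0.962.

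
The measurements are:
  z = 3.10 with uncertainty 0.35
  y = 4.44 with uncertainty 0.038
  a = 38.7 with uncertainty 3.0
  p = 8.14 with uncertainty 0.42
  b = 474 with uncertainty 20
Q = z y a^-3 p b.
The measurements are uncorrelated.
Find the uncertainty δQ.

0.245

Relative error in a monomial: (δQ/Q)² = Σ (nᵢ · δxᵢ/xᵢ)².
  (1·δz/z)² = (1×0.113)² = 0.0127;  (1·δy/y)² = (1×0.00856)² = 7.32e-05;  (-3·δa/a)² = (-3×0.0775)² = 0.0541;  (1·δp/p)² = (1×0.0516)² = 0.00266;  (1·δb/b)² = (1×0.0422)² = 0.00178
δQ/Q = √(0.0713) = 0.267
Q = 0.916, so δQ = 0.267 × 0.916 = 0.245.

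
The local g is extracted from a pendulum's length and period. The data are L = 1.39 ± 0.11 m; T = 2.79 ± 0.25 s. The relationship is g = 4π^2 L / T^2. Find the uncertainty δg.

Each factor contributes (exponent × relative error)² to (δg/g)²:
  (1·δL/L)² = (1×0.0791)² = 0.00626;  (-2·δT/T)² = (-2×0.0896)² = 0.0321
δg/g = √(0.0384) = 0.196
g = 7.05 m/s^2, so δg = 0.196 × 7.05 = 1.38 m/s^2.

1.38 m/s^2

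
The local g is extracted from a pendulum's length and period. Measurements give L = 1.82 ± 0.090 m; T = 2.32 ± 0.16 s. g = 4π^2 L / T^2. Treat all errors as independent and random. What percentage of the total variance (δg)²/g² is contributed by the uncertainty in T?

(δg/g)² = (1·δL/L)² + (-2·δT/T)²
  L term: (1×0.0495)² = 0.00245
  T term: (-2×0.0690)² = 0.0190
Total = 0.0215. Share from T = 0.0190/0.0215 = 0.886.

88.6%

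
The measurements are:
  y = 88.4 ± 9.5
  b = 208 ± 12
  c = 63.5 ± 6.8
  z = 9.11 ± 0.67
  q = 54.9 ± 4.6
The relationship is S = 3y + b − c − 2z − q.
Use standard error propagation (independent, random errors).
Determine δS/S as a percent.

For a sum/difference, combine absolute errors in quadrature:
  (3·δy)² = 812;  (δb)² = 144;  (δc)² = 46.2;  (2·δz)² = 1.80;  (δq)² = 21.2
δS = √(1030) = 32.0
S = 337, so δS/S = 32.0/337 = 0.0951.

9.51%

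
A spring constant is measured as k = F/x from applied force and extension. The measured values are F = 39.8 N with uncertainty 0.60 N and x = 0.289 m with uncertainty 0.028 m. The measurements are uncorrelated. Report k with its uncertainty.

138 ± 13.5 N/m

Each factor contributes (exponent × relative error)² to (δk/k)²:
  (1·δF/F)² = (1×0.0151)² = 0.000227;  (-1·δx/x)² = (-1×0.0969)² = 0.00939
δk/k = √(0.00961) = 0.0981
k = 138 N/m, so δk = 0.0981 × 138 = 13.5 N/m.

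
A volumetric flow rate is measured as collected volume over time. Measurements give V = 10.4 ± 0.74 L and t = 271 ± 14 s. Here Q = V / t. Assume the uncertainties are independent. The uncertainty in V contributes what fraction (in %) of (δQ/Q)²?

65.5%

(δQ/Q)² = (1·δV/V)² + (-1·δt/t)²
  V term: (1×0.0712)² = 0.00506
  t term: (-1×0.0517)² = 0.00267
Total = 0.00773. Share from V = 0.00506/0.00773 = 0.655.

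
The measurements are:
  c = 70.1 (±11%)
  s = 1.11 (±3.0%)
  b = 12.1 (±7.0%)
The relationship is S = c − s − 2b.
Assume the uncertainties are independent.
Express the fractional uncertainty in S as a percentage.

17.6%

Sums and differences: (δS)² = Σ (cᵢ δxᵢ)².
  (δc)² = 59.5;  (δs)² = 0.00111;  (2·δb)² = 2.87
δS = √(62.3) = 7.89
S = 44.8, so δS/S = 7.89/44.8 = 0.176.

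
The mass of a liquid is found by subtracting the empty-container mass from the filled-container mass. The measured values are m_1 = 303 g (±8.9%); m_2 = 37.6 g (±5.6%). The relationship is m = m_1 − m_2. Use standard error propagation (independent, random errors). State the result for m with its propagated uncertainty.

Sums and differences: (δm)² = Σ (cᵢ δxᵢ)².
  (δm_1)² = 727;  (δm_2)² = 4.43
δm = √(732) = 27.0 g
m = 265 g.

265 ± 27.0 g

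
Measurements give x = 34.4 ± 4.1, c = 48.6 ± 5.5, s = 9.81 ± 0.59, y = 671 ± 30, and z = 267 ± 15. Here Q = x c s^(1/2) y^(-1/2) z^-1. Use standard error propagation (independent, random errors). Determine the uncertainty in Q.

0.135

Each factor contributes (exponent × relative error)² to (δQ/Q)²:
  (1·δx/x)² = (1×0.119)² = 0.0142;  (1·δc/c)² = (1×0.113)² = 0.0128;  (½·δs/s)² = (0.5×0.0601)² = 0.000904;  (−½·δy/y)² = (-0.5×0.0447)² = 0.000500;  (-1·δz/z)² = (-1×0.0562)² = 0.00316
δQ/Q = √(0.0316) = 0.178
Q = 0.757, so δQ = 0.178 × 0.757 = 0.135.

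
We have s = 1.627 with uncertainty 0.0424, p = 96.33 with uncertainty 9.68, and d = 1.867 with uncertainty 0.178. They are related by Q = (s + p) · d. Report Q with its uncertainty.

182.9 ± 25.1

Let u = s + p = 97.96. δu = √(δs² + δp²) = √(0.00180 + 93.7) = 9.68, so δu/u = 0.0988.
Q is then a monomial in u, d:
δQ/Q = √((δu/u)² + (1·δd/d)²) = √(0.00977 + 0.00909) = 0.137
Q = 182.9, so δQ = 0.137 × 182.9 = 25.1.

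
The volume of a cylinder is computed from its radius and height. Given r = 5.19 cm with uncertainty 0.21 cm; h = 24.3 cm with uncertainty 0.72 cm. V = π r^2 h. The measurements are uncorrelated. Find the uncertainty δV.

Since V is a product/quotient, work with relative uncertainties:
  (2·δr/r)² = (2×0.0405)² = 0.00655;  (1·δh/h)² = (1×0.0296)² = 0.000878
δV/V = √(0.00743) = 0.0862
V = 2060 cm^3, so δV = 0.0862 × 2060 = 177 cm^3.

177 cm^3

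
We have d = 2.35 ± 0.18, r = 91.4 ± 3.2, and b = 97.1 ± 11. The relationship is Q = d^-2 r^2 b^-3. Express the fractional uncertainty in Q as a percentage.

37.9%

Since Q is a product/quotient, work with relative uncertainties:
  (-2·δd/d)² = (-2×0.0766)² = 0.0235;  (2·δr/r)² = (2×0.0350)² = 0.00490;  (-3·δb/b)² = (-3×0.113)² = 0.116
δQ/Q = √(0.144) = 0.379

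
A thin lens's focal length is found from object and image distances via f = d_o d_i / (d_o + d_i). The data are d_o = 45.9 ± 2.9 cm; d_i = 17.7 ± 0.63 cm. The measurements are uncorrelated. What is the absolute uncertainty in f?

∂f/∂d_o = (d_i/(d_o+d_i))² = 0.0775;  ∂f/∂d_i = (d_o/(d_o+d_i))² = 0.521
δf = √((∂f/∂d_o · δd_o)² + (∂f/∂d_i · δd_i)²) = √(0.0504 + 0.108) = 0.398 cm

0.398 cm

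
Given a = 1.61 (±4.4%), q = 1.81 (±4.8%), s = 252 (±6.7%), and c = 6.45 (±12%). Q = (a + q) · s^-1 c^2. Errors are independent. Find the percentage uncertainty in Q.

25.1%

Let u = a + q = 3.42. δu = √(δa² + δq²) = √(0.00502 + 0.00755) = 0.112, so δu/u = 0.0328.
Q is then a monomial in u, s, c:
δQ/Q = √((δu/u)² + (-1·δs/s)² + (2·δc/c)²) = √(0.00107 + 0.00449 + 0.0576) = 0.251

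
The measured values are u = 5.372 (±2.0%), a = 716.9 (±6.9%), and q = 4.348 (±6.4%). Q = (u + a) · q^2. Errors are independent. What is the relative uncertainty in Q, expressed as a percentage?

Let w = u + a = 722.3. δw = √(δu² + δa²) = √(0.0115 + 2450) = 49.5, so δw/w = 0.0685.
Q is then a monomial in w, q:
δQ/Q = √((δw/w)² + (2·δq/q)²) = √(0.00469 + 0.0164) = 0.145

14.5%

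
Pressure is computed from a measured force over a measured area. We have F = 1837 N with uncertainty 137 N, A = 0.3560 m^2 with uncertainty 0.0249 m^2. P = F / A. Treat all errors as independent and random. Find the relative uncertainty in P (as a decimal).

0.102

Each factor contributes (exponent × relative error)² to (δP/P)²:
  (1·δF/F)² = (1×0.0746)² = 0.00556;  (-1·δA/A)² = (-1×0.0699)² = 0.00489
δP/P = √(0.0105) = 0.102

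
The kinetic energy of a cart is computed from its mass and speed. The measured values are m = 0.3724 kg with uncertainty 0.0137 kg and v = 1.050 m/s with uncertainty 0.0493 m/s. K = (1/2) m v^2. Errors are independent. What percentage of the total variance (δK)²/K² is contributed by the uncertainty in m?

(δK/K)² = (1·δm/m)² + (2·δv/v)²
  m term: (1×0.0368)² = 0.00135
  v term: (2×0.0470)² = 0.00882
Total = 0.0102. Share from m = 0.00135/0.0102 = 0.133.

13.3%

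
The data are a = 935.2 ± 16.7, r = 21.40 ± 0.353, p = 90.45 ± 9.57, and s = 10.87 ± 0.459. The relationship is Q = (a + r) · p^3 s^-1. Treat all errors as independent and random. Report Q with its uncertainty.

Let u = a + r = 956.6. δu = √(δa² + δr²) = √(279 + 0.125) = 16.7, so δu/u = 0.0175.
Q is then a monomial in u, p, s:
δQ/Q = √((δu/u)² + (3·δp/p)² + (-1·δs/s)²) = √(0.000305 + 0.101 + 0.00178) = 0.321
Q = 6.512e+07, so δQ = 0.321 × 6.512e+07 = 2.09e+07.

(6.512 ± 2.09) × 10^7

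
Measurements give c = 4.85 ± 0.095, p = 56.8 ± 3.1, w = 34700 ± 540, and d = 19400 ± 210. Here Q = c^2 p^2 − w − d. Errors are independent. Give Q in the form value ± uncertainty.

Let h = c^2·p^2 = 75900. δh/h = √((2·δc/c)² + (2·δp/p)²) = √(0.00153 + 0.0119) = 0.116, so δh = 8800.
Q = h − w − d: δQ = √(δh² + δw² + δd²) = √(7.75e+07 + 2.92e+05 + 44100) = 8820
Q = 21800.

21800 ± 8820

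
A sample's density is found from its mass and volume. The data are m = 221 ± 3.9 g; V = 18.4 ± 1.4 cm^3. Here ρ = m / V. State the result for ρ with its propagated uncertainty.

12.0 ± 0.938 g/cm^3

Each factor contributes (exponent × relative error)² to (δρ/ρ)²:
  (1·δm/m)² = (1×0.0176)² = 0.000311;  (-1·δV/V)² = (-1×0.0761)² = 0.00579
δρ/ρ = √(0.00610) = 0.0781
ρ = 12.0 g/cm^3, so δρ = 0.0781 × 12.0 = 0.938 g/cm^3.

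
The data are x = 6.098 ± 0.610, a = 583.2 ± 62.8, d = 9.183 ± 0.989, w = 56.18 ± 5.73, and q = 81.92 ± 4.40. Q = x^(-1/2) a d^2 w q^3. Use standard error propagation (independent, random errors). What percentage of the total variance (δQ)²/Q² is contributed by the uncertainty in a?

12.0%

(δQ/Q)² = (−½·δx/x)² + (1·δa/a)² + (2·δd/d)² + (1·δw/w)² + (3·δq/q)²
  x term: (-0.5×0.100)² = 0.00250
  a term: (1×0.108)² = 0.0116
  d term: (2×0.108)² = 0.0464
  w term: (1×0.102)² = 0.0104
  q term: (3×0.0537)² = 0.0260
Total = 0.0969. Share from a = 0.0116/0.0969 = 0.120.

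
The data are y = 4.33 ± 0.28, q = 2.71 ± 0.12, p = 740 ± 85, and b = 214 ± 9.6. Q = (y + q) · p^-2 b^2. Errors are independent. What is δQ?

Let u = y + q = 7.04. δu = √(δy² + δq²) = √(0.0784 + 0.0144) = 0.305, so δu/u = 0.0433.
Q is then a monomial in u, p, b:
δQ/Q = √((δu/u)² + (-2·δp/p)² + (2·δb/b)²) = √(0.00187 + 0.0528 + 0.00805) = 0.250
Q = 0.589, so δQ = 0.250 × 0.589 = 0.147.

0.147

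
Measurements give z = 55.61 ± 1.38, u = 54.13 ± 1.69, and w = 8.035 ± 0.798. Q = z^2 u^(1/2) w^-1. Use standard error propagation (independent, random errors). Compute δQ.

317

For a monomial Q ∝ z^2, u^(1/2), w^-1, fractional errors add in quadrature:
  (2·δz/z)² = (2×0.0248)² = 0.00246;  (½·δu/u)² = (0.5×0.0312)² = 0.000244;  (-1·δw/w)² = (-1×0.0993)² = 0.00986
δQ/Q = √(0.0126) = 0.112
Q = 2832, so δQ = 0.112 × 2832 = 317.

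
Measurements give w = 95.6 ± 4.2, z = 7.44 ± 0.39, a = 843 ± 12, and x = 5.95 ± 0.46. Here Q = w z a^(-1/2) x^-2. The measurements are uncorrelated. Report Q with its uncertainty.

0.692 ± 0.117

Products/powers → add relative errors in quadrature, weighted by exponent:
  (1·δw/w)² = (1×0.0439)² = 0.00193;  (1·δz/z)² = (1×0.0524)² = 0.00275;  (−½·δa/a)² = (-0.5×0.0142)² = 5.07e-05;  (-2·δx/x)² = (-2×0.0773)² = 0.0239
δQ/Q = √(0.0286) = 0.169
Q = 0.692, so δQ = 0.169 × 0.692 = 0.117.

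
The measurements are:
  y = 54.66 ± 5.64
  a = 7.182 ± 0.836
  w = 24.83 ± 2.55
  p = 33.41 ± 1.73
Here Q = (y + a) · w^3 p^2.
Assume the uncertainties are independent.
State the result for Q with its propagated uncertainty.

Let u = y + a = 61.84. δu = √(δy² + δa²) = √(31.8 + 0.699) = 5.70, so δu/u = 0.0922.
Q is then a monomial in u, w, p:
δQ/Q = √((δu/u)² + (3·δw/w)² + (2·δp/p)²) = √(0.00850 + 0.0949 + 0.0107) = 0.338
Q = 1.057e+09, so δQ = 0.338 × 1.057e+09 = 3.57e+08.

(1.057 ± 0.357) × 10^9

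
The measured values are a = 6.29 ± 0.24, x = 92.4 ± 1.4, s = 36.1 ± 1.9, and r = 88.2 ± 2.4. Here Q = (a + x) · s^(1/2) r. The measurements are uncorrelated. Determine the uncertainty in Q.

2120

Let u = a + x = 98.7. δu = √(δa² + δx²) = √(0.0576 + 1.96) = 1.42, so δu/u = 0.0144.
Q is then a monomial in u, s, r:
δQ/Q = √((δu/u)² + (½·δs/s)² + (1·δr/r)²) = √(0.000207 + 0.000693 + 0.000740) = 0.0405
Q = 52300, so δQ = 0.0405 × 52300 = 2120.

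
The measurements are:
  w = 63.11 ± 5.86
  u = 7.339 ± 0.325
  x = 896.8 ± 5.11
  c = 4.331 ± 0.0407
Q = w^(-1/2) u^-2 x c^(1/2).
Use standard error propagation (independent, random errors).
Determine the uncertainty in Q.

0.437

Since Q is a product/quotient, work with relative uncertainties:
  (−½·δw/w)² = (-0.5×0.0929)² = 0.00216;  (-2·δu/u)² = (-2×0.0443)² = 0.00784;  (1·δx/x)² = (1×0.00570)² = 3.25e-05;  (½·δc/c)² = (0.5×0.00940)² = 2.21e-05
δQ/Q = √(0.0101) = 0.100
Q = 4.362, so δQ = 0.100 × 4.362 = 0.437.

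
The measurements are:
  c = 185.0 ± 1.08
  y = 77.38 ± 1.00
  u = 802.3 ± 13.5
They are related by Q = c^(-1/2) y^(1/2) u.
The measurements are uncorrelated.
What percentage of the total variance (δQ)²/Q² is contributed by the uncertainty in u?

(δQ/Q)² = (−½·δc/c)² + (½·δy/y)² + (1·δu/u)²
  c term: (-0.5×0.00584)² = 8.52e-06
  y term: (0.5×0.0129)² = 4.18e-05
  u term: (1×0.0168)² = 0.000283
Total = 0.000333. Share from u = 0.000283/0.000333 = 0.849.

84.9%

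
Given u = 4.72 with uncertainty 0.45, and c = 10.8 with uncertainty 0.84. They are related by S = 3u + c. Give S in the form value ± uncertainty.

25.0 ± 1.59

Sums and differences: (δS)² = Σ (cᵢ δxᵢ)².
  (3·δu)² = 1.82;  (δc)² = 0.706
δS = √(2.53) = 1.59
S = 25.0.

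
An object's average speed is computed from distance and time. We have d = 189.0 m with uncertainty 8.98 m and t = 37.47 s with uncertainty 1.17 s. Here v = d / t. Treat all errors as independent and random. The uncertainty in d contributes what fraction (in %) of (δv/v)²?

(δv/v)² = (1·δd/d)² + (-1·δt/t)²
  d term: (1×0.0475)² = 0.00226
  t term: (-1×0.0312)² = 0.000975
Total = 0.00323. Share from d = 0.00226/0.00323 = 0.698.

69.8%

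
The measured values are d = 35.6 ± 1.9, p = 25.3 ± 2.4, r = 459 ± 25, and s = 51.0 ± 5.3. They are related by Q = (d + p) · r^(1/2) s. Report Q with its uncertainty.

66500 ± 7890

Let u = d + p = 60.9. δu = √(δd² + δp²) = √(3.61 + 5.76) = 3.06, so δu/u = 0.0503.
Q is then a monomial in u, r, s:
δQ/Q = √((δu/u)² + (½·δr/r)² + (1·δs/s)²) = √(0.00253 + 0.000742 + 0.0108) = 0.119
Q = 66500, so δQ = 0.119 × 66500 = 7890.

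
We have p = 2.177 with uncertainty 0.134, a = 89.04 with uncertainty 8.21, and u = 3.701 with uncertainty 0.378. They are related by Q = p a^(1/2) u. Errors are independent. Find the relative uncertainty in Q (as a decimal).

0.128

Q is a product of powers, so relative uncertainties combine in quadrature:
  (1·δp/p)² = (1×0.0616)² = 0.00379;  (½·δa/a)² = (0.5×0.0922)² = 0.00213;  (1·δu/u)² = (1×0.102)² = 0.0104
δQ/Q = √(0.0163) = 0.128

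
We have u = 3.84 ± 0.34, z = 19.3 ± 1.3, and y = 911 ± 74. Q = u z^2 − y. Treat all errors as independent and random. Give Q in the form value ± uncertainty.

519 ± 242

Let p = u·z^2 = 1430. δp/p = √((1·δu/u)² + (2·δz/z)²) = √(0.00784 + 0.0181) = 0.161, so δp = 231.
Q = p − y: δQ = √(δp² + δy²) = √(53200 + 5480) = 242
Q = 519.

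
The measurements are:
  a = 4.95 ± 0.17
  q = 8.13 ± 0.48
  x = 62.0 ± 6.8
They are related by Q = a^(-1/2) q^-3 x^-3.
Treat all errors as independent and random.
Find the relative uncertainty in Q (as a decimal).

Q is a product of powers, so relative uncertainties combine in quadrature:
  (−½·δa/a)² = (-0.5×0.0343)² = 0.000295;  (-3·δq/q)² = (-3×0.0590)² = 0.0314;  (-3·δx/x)² = (-3×0.110)² = 0.108
δQ/Q = √(0.140) = 0.374

0.374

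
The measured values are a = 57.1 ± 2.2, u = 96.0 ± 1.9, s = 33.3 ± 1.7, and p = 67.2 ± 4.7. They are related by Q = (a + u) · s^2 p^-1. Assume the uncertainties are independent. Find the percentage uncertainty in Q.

12.5%

Let w = a + u = 153. δw = √(δa² + δu²) = √(4.84 + 3.61) = 2.91, so δw/w = 0.0190.
Q is then a monomial in w, s, p:
δQ/Q = √((δw/w)² + (2·δs/s)² + (-1·δp/p)²) = √(0.000361 + 0.0104 + 0.00489) = 0.125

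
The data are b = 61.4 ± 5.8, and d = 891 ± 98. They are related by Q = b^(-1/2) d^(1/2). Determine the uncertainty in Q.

0.276

Each factor contributes (exponent × relative error)² to (δQ/Q)²:
  (−½·δb/b)² = (-0.5×0.0945)² = 0.00223;  (½·δd/d)² = (0.5×0.110)² = 0.00302
δQ/Q = √(0.00526) = 0.0725
Q = 3.81, so δQ = 0.0725 × 3.81 = 0.276.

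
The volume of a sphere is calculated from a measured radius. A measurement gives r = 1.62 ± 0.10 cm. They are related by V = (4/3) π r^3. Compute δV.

3.30 cm^3

V ∝ r^3, so δV/V = |3| · δr/r = 3 × 0.0617 = 0.185.
V = 17.8 cm^3, so δV = 0.185 × 17.8 = 3.30 cm^3.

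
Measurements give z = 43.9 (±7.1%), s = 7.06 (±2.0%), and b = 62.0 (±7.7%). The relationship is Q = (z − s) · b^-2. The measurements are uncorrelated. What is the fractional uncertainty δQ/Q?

Let u = z − s = 36.8. δu = √(δz² + δs²) = √(9.72 + 0.0199) = 3.12, so δu/u = 0.0847.
Q is then a monomial in u, b:
δQ/Q = √((δu/u)² + (-2·δb/b)²) = √(0.00717 + 0.0237) = 0.176

0.176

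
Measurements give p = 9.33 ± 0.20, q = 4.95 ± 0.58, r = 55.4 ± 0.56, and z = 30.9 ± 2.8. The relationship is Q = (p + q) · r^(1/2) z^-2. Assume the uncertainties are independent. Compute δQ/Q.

Let u = p + q = 14.3. δu = √(δp² + δq²) = √(0.0400 + 0.336) = 0.614, so δu/u = 0.0430.
Q is then a monomial in u, r, z:
δQ/Q = √((δu/u)² + (½·δr/r)² + (-2·δz/z)²) = √(0.00185 + 2.55e-05 + 0.0328) = 0.186

0.186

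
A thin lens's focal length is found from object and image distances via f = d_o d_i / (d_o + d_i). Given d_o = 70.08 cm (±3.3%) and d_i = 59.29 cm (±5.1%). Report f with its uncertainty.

∂f/∂d_o = (d_i/(d_o+d_i))² = 0.210;  ∂f/∂d_i = (d_o/(d_o+d_i))² = 0.293
δf = √((∂f/∂d_o · δd_o)² + (∂f/∂d_i · δd_i)²) = √(0.236 + 0.787) = 1.01 cm
f = 32.12 cm.

32.12 ± 1.01 cm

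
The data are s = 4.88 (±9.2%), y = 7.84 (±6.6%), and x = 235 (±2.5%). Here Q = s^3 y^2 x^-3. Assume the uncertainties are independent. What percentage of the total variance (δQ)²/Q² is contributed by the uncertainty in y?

17.6%

(δQ/Q)² = (3·δs/s)² + (2·δy/y)² + (-3·δx/x)²
  s term: (3×0.0920)² = 0.0762
  y term: (2×0.0660)² = 0.0174
  x term: (-3×0.0250)² = 0.00563
Total = 0.0992. Share from y = 0.0174/0.0992 = 0.176.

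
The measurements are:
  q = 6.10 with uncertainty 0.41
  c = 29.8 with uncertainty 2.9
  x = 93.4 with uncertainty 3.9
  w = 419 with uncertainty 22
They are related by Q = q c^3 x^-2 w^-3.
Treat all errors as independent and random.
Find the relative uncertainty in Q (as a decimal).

Relative error in a monomial: (δQ/Q)² = Σ (nᵢ · δxᵢ/xᵢ)².
  (1·δq/q)² = (1×0.0672)² = 0.00452;  (3·δc/c)² = (3×0.0973)² = 0.0852;  (-2·δx/x)² = (-2×0.0418)² = 0.00697;  (-3·δw/w)² = (-3×0.0525)² = 0.0248
δQ/Q = √(0.122) = 0.349

0.349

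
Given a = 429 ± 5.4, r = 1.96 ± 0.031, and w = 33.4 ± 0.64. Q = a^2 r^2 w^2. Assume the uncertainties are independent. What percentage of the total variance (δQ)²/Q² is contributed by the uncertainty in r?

(δQ/Q)² = (2·δa/a)² + (2·δr/r)² + (2·δw/w)²
  a term: (2×0.0126)² = 0.000634
  r term: (2×0.0158)² = 0.00100
  w term: (2×0.0192)² = 0.00147
Total = 0.00310. Share from r = 0.00100/0.00310 = 0.322.

32.2%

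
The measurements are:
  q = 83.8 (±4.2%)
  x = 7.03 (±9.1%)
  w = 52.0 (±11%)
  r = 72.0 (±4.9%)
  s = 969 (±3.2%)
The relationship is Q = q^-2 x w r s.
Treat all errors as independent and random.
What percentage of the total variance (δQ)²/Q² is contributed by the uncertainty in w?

39.2%

(δQ/Q)² = (-2·δq/q)² + (1·δx/x)² + (1·δw/w)² + (1·δr/r)² + (1·δs/s)²
  q term: (-2×0.0420)² = 0.00706
  x term: (1×0.0910)² = 0.00828
  w term: (1×0.110)² = 0.0121
  r term: (1×0.0490)² = 0.00240
  s term: (1×0.0320)² = 0.00102
Total = 0.0309. Share from w = 0.0121/0.0309 = 0.392.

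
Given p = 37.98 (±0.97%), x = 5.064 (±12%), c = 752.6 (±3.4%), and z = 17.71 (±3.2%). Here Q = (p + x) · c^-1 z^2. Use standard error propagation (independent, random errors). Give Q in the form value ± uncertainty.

Let u = p + x = 43.04. δu = √(δp² + δx²) = √(0.136 + 0.369) = 0.711, so δu/u = 0.0165.
Q is then a monomial in u, c, z:
δQ/Q = √((δu/u)² + (-1·δc/c)² + (2·δz/z)²) = √(0.000273 + 0.00116 + 0.00410) = 0.0743
Q = 17.94, so δQ = 0.0743 × 17.94 = 1.33.

17.94 ± 1.33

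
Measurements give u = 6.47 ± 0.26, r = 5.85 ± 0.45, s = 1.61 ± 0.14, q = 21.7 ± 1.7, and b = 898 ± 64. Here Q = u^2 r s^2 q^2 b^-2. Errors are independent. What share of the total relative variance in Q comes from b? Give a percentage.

23.2%

(δQ/Q)² = (2·δu/u)² + (1·δr/r)² + (2·δs/s)² + (2·δq/q)² + (-2·δb/b)²
  u term: (2×0.0402)² = 0.00646
  r term: (1×0.0769)² = 0.00592
  s term: (2×0.0870)² = 0.0302
  q term: (2×0.0783)² = 0.0245
  b term: (-2×0.0713)² = 0.0203
Total = 0.0875. Share from b = 0.0203/0.0875 = 0.232.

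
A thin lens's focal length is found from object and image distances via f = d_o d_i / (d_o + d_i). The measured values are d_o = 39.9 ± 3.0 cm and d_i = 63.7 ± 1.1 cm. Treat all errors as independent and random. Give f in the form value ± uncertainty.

∂f/∂d_o = (d_i/(d_o+d_i))² = 0.378;  ∂f/∂d_i = (d_o/(d_o+d_i))² = 0.148
δf = √((∂f/∂d_o · δd_o)² + (∂f/∂d_i · δd_i)²) = √(1.29 + 0.0266) = 1.15 cm
f = 24.5 cm.

24.5 ± 1.15 cm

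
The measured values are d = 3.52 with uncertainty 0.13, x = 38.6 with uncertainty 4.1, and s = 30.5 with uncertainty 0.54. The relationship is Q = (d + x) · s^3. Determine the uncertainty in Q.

1.33e+05

Let u = d + x = 42.1. δu = √(δd² + δx²) = √(0.0169 + 16.8) = 4.10, so δu/u = 0.0974.
Q is then a monomial in u, s:
δQ/Q = √((δu/u)² + (3·δs/s)²) = √(0.00948 + 0.00282) = 0.111
Q = 1.2e+06, so δQ = 0.111 × 1.2e+06 = 1.33e+05.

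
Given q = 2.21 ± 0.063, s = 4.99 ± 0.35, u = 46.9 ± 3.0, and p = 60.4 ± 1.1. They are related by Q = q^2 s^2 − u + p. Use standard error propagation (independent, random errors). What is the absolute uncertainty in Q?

Let w = q^2·s^2 = 122. δw/w = √((2·δq/q)² + (2·δs/s)²) = √(0.00325 + 0.0197) = 0.151, so δw = 18.4.
Q = w − u + p: δQ = √(δw² + δu² + δp²) = √(339 + 9.00 + 1.21) = 18.7

18.7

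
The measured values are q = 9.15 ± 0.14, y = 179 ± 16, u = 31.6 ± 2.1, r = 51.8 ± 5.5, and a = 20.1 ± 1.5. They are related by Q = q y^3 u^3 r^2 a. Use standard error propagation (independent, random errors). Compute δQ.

3.6e+16

Each factor contributes (exponent × relative error)² to (δQ/Q)²:
  (1·δq/q)² = (1×0.0153)² = 0.000234;  (3·δy/y)² = (3×0.0894)² = 0.0719;  (3·δu/u)² = (3×0.0665)² = 0.0397;  (2·δr/r)² = (2×0.106)² = 0.0451;  (1·δa/a)² = (1×0.0746)² = 0.00557
δQ/Q = √(0.163) = 0.403
Q = 8.93e+16, so δQ = 0.403 × 8.93e+16 = 3.6e+16.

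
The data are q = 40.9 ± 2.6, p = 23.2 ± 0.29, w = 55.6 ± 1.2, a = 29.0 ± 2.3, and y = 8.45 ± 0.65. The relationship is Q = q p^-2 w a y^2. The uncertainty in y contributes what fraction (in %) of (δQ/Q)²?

67.4%

(δQ/Q)² = (1·δq/q)² + (-2·δp/p)² + (1·δw/w)² + (1·δa/a)² + (2·δy/y)²
  q term: (1×0.0636)² = 0.00404
  p term: (-2×0.0125)² = 0.000625
  w term: (1×0.0216)² = 0.000466
  a term: (1×0.0793)² = 0.00629
  y term: (2×0.0769)² = 0.0237
Total = 0.0351. Share from y = 0.0237/0.0351 = 0.674.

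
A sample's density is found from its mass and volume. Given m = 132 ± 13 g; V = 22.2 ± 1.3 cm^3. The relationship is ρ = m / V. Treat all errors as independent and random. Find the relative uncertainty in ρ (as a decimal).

0.115

For a monomial ρ ∝ m, V^-1, fractional errors add in quadrature:
  (1·δm/m)² = (1×0.0985)² = 0.00970;  (-1·δV/V)² = (-1×0.0586)² = 0.00343
δρ/ρ = √(0.0131) = 0.115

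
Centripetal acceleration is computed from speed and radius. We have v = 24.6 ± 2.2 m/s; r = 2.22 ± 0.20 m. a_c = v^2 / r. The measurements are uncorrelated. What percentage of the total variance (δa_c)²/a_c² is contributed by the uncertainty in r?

(δa_c/a_c)² = (2·δv/v)² + (-1·δr/r)²
  v term: (2×0.0894)² = 0.0320
  r term: (-1×0.0901)² = 0.00812
Total = 0.0401. Share from r = 0.00812/0.0401 = 0.202.

20.2%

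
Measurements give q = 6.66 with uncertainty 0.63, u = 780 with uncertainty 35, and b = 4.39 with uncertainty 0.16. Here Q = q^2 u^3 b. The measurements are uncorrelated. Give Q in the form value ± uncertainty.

Each factor contributes (exponent × relative error)² to (δQ/Q)²:
  (2·δq/q)² = (2×0.0946)² = 0.0358;  (3·δu/u)² = (3×0.0449)² = 0.0181;  (1·δb/b)² = (1×0.0364)² = 0.00133
δQ/Q = √(0.0552) = 0.235
Q = 9.24e+10, so δQ = 0.235 × 9.24e+10 = 2.17e+10.

(9.24 ± 2.17) × 10^10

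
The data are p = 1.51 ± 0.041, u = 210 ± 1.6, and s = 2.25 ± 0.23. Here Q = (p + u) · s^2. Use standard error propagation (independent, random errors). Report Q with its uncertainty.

1070 ± 219

Let w = p + u = 212. δw = √(δp² + δu²) = √(0.00168 + 2.56) = 1.60, so δw/w = 0.00757.
Q is then a monomial in w, s:
δQ/Q = √((δw/w)² + (2·δs/s)²) = √(5.73e-05 + 0.0418) = 0.205
Q = 1070, so δQ = 0.205 × 1070 = 219.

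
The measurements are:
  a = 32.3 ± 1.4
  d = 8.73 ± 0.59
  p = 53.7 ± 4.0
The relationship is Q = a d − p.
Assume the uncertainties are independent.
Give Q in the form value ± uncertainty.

Let w = a·d = 282. δw/w = √((1·δa/a)² + (1·δd/d)²) = √(0.00188 + 0.00457) = 0.0803, so δw = 22.6.
Q = w − p: δQ = √(δw² + δp²) = √(513 + 16.0) = 23.0
Q = 228.

228 ± 23.0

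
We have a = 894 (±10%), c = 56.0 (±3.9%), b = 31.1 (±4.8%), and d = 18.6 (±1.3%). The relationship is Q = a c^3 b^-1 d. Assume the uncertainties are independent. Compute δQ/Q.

Each factor contributes (exponent × relative error)² to (δQ/Q)²:
  (1·δa/a)² = (1×0.100)² = 0.0100;  (3·δc/c)² = (3×0.0390)² = 0.0137;  (-1·δb/b)² = (-1×0.0480)² = 0.00230;  (1·δd/d)² = (1×0.0130)² = 0.000169
δQ/Q = √(0.0262) = 0.162

0.162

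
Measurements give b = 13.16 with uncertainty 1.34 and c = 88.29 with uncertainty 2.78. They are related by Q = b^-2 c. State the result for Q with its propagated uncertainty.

For a monomial Q ∝ b^-2, c, fractional errors add in quadrature:
  (-2·δb/b)² = (-2×0.102)² = 0.0415;  (1·δc/c)² = (1×0.0315)² = 0.000991
δQ/Q = √(0.0425) = 0.206
Q = 0.5098, so δQ = 0.206 × 0.5098 = 0.105.

0.5098 ± 0.105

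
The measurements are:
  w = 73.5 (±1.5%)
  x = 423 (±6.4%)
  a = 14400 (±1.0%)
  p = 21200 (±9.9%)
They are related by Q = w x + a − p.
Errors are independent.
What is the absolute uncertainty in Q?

Let h = w·x = 31100. δh/h = √((1·δw/w)² + (1·δx/x)²) = √(0.000225 + 0.00410) = 0.0657, so δh = 2040.
Q = h + a − p: δQ = √(δh² + δa² + δp²) = √(4.18e+06 + 20700 + 4.4e+06) = 2930

2930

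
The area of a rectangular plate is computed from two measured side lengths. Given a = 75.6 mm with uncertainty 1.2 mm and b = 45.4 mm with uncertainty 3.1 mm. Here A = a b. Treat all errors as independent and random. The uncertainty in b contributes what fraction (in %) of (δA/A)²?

(δA/A)² = (1·δa/a)² + (1·δb/b)²
  a term: (1×0.0159)² = 0.000252
  b term: (1×0.0683)² = 0.00466
Total = 0.00491. Share from b = 0.00466/0.00491 = 0.949.

94.9%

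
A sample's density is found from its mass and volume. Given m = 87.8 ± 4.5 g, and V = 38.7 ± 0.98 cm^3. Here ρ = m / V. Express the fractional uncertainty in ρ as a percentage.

5.72%

Products/powers → add relative errors in quadrature, weighted by exponent:
  (1·δm/m)² = (1×0.0513)² = 0.00263;  (-1·δV/V)² = (-1×0.0253)² = 0.000641
δρ/ρ = √(0.00327) = 0.0572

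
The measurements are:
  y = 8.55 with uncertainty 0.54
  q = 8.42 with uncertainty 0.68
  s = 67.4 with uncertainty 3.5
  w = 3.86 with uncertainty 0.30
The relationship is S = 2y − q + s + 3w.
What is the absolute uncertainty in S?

Each term contributes (cᵢ δxᵢ)² to (δS)²:
  (2·δy)² = 1.17;  (δq)² = 0.462;  (δs)² = 12.2;  (3·δw)² = 0.810
δS = √(14.7) = 3.83

3.83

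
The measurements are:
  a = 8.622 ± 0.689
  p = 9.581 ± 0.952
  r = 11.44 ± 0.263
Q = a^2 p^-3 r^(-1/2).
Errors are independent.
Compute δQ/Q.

0.338

Products/powers → add relative errors in quadrature, weighted by exponent:
  (2·δa/a)² = (2×0.0799)² = 0.0255;  (-3·δp/p)² = (-3×0.0994)² = 0.0889;  (−½·δr/r)² = (-0.5×0.0230)² = 0.000132
δQ/Q = √(0.115) = 0.338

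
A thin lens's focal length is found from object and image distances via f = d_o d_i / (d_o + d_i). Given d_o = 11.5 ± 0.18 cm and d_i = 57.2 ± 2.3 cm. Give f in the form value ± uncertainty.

∂f/∂d_o = (d_i/(d_o+d_i))² = 0.693;  ∂f/∂d_i = (d_o/(d_o+d_i))² = 0.0280
δf = √((∂f/∂d_o · δd_o)² + (∂f/∂d_i · δd_i)²) = √(0.0156 + 0.00415) = 0.140 cm
f = 9.57 cm.

9.57 ± 0.140 cm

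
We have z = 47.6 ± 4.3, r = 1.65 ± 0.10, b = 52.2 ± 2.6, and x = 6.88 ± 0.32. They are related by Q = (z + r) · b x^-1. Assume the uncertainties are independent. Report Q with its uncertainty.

Let u = z + r = 49.2. δu = √(δz² + δr²) = √(18.5 + 0.0100) = 4.30, so δu/u = 0.0873.
Q is then a monomial in u, b, x:
δQ/Q = √((δu/u)² + (1·δb/b)² + (-1·δx/x)²) = √(0.00763 + 0.00248 + 0.00216) = 0.111
Q = 374, so δQ = 0.111 × 374 = 41.4.

374 ± 41.4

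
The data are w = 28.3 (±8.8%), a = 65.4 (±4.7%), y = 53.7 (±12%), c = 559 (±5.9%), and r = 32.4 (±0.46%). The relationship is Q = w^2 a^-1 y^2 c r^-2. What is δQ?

5780

Relative error in a monomial: (δQ/Q)² = Σ (nᵢ · δxᵢ/xᵢ)².
  (2·δw/w)² = (2×0.0880)² = 0.0310;  (-1·δa/a)² = (-1×0.0470)² = 0.00221;  (2·δy/y)² = (2×0.120)² = 0.0576;  (1·δc/c)² = (1×0.0590)² = 0.00348;  (-2·δr/r)² = (-2×0.00460)² = 8.46e-05
δQ/Q = √(0.0944) = 0.307
Q = 18800, so δQ = 0.307 × 18800 = 5780.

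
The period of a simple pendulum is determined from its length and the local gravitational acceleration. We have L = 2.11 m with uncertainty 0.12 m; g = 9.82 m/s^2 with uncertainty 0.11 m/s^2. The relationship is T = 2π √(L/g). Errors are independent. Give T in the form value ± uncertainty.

For a monomial T ∝ L^(1/2), g^(-1/2), fractional errors add in quadrature:
  (½·δL/L)² = (0.5×0.0569)² = 0.000809;  (−½·δg/g)² = (-0.5×0.0112)² = 3.14e-05
δT/T = √(0.000840) = 0.0290
T = 2.91 s, so δT = 0.0290 × 2.91 = 0.0844 s.

2.91 ± 0.0844 s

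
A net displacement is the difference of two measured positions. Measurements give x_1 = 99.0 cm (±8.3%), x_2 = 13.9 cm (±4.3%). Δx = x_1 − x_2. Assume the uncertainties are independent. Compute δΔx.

8.24 cm

Δx is a linear combination, so absolute uncertainties add in quadrature:
  (δx_1)² = 67.5;  (δx_2)² = 0.357
δΔx = √(67.9) = 8.24 cm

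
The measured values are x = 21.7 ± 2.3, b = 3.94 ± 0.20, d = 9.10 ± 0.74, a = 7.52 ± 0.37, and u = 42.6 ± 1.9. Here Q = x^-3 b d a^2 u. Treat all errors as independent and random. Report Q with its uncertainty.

For a monomial Q ∝ x^-3, b, d, a^2, u, fractional errors add in quadrature:
  (-3·δx/x)² = (-3×0.106)² = 0.101;  (1·δb/b)² = (1×0.0508)² = 0.00258;  (1·δd/d)² = (1×0.0813)² = 0.00661;  (2·δa/a)² = (2×0.0492)² = 0.00968;  (1·δu/u)² = (1×0.0446)² = 0.00199
δQ/Q = √(0.122) = 0.349
Q = 8.45, so δQ = 0.349 × 8.45 = 2.95.

8.45 ± 2.95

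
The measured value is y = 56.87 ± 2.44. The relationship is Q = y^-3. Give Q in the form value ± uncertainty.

(5.437 ± 0.700) × 10^-6

Q ∝ y^-3, so δQ/Q = |-3| · δy/y = 3 × 0.0429 = 0.129.
Q = 5.437e-06, so δQ = 0.129 × 5.437e-06 = 7e-07.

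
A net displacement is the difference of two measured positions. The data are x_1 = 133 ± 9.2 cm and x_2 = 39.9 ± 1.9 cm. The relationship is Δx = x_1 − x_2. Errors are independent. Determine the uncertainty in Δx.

For a sum/difference, combine absolute errors in quadrature:
  (δx_1)² = 84.6;  (δx_2)² = 3.61
δΔx = √(88.2) = 9.39 cm

9.39 cm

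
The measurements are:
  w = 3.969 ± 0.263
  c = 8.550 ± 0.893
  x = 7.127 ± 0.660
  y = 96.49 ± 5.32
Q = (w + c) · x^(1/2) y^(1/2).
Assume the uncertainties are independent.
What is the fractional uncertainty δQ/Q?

0.0918

Let u = w + c = 12.52. δu = √(δw² + δc²) = √(0.0692 + 0.797) = 0.931, so δu/u = 0.0744.
Q is then a monomial in u, x, y:
δQ/Q = √((δu/u)² + (½·δx/x)² + (½·δy/y)²) = √(0.00553 + 0.00214 + 0.000760) = 0.0918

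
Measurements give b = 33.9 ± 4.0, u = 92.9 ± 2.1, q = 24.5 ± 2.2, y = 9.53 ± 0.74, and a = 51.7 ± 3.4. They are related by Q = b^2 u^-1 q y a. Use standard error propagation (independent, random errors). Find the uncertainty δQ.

40800

Q is a product of powers, so relative uncertainties combine in quadrature:
  (2·δb/b)² = (2×0.118)² = 0.0557;  (-1·δu/u)² = (-1×0.0226)² = 0.000511;  (1·δq/q)² = (1×0.0898)² = 0.00806;  (1·δy/y)² = (1×0.0776)² = 0.00603;  (1·δa/a)² = (1×0.0658)² = 0.00432
δQ/Q = √(0.0746) = 0.273
Q = 1.49e+05, so δQ = 0.273 × 1.49e+05 = 40800.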